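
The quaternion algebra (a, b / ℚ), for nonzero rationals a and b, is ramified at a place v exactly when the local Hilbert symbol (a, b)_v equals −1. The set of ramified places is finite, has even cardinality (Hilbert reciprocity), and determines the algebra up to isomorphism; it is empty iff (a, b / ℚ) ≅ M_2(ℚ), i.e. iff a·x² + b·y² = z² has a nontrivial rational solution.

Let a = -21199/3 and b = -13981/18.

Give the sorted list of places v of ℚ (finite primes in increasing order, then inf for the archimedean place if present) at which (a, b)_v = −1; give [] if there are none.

(a, b) ≡ (-63597, -27962) mod (ℚ^×)²; places V = {2, 3, 11, 17, 29, 31, 41, 43, ∞}.
(a,b)_∞: sgn(-63597)=−, sgn(-27962)=−, so -1.
(a,b)_43: α=1, u≡22; β=0, v≡14 (mod 43); (22|43)=-1, (14|43)=+1; sign (−1)^0·-1^0·+1^1 = +1.
(a,b)_31: α=0, u≡12; β=1, v≡18 (mod 31); (12|31)=-1, (18|31)=+1; sign (−1)^0·-1^1·+1^0 = -1.
(a,b)_3: α=-1, u≡2; β=-2, v≡1 (mod 3); (2|3)=-1, (1|3)=+1; sign (−1)^0·-1^-2·+1^-1 = +1.
(a,b)_17: α=1, u≡15; β=0, v≡10 (mod 17); (15|17)=+1, (10|17)=-1; sign (−1)^0·+1^0·-1^1 = -1.
(a,b)_2: α=0, β=-1; u≡3, v≡3 (mod 8); ε(u)ε(v)=1·1, αω(v)=0·1, βω(u)=-1·1; sum ≡ 0  ⇒  +1.
(a,b)_29: α=1, u≡27; β=0, v≡24 (mod 29); (27|29)=-1, (24|29)=+1; sign (−1)^0·-1^0·+1^1 = +1.
(a,b)_41: α=0, u≡13; β=1, v≡38 (mod 41); (13|41)=-1, (38|41)=-1; sign (−1)^0·-1^1·-1^0 = -1.
(a,b)_11: α=0, u≡3; β=1, v≡7 (mod 11); (3|11)=+1, (7|11)=-1; sign (−1)^0·+1^1·-1^0 = +1.
|Ram(-63597, -27962)| = 4, even; anisotropic at {17, 31, 41, ∞}.

[17, 31, 41, inf]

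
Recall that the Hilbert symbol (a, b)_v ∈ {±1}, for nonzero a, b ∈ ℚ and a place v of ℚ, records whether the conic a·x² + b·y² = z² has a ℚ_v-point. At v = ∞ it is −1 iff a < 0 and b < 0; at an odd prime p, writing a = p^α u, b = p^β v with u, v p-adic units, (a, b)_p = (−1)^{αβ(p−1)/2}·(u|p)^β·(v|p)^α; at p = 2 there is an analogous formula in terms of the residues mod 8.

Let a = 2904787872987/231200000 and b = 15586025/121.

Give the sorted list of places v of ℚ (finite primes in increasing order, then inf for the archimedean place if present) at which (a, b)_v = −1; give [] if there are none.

[3, 31]

(a, b) ≡ (295815, 3689) mod (ℚ^×)²; places V = {2, 3, 5, 7, 11, 13, 17, 31, 37, 41, ∞}.
(a,b)_31: α=0, u≡30; β=1, v≡15 (mod 31); (30|31)=-1, (15|31)=-1; sign (−1)^0·-1^1·-1^0 = -1.
(a,b)_3: α=1, u≡1; β=0, v≡2 (mod 3); (1|3)=+1, (2|3)=-1; sign (−1)^0·+1^0·-1^1 = -1.
(a,b)_13: α=3, u≡2; β=2, v≡4 (mod 13); (2|13)=-1, (4|13)=+1; sign (−1)^0·-1^2·+1^3 = +1.
(a,b)_37: α=1, u≡16; β=0, v≡33 (mod 37); (16|37)=+1, (33|37)=+1; sign (−1)^0·+1^0·+1^1 = +1.
(a,b)_∞: sgn(295815)=+, sgn(3689)=+, so +1.
(a,b)_41: α=1, u≡8; β=0, v≡1 (mod 41); (8|41)=+1, (1|41)=+1; sign (−1)^0·+1^0·+1^1 = +1.
(a,b)_5: α=-5, u≡3; β=2, v≡1 (mod 5); (3|5)=-1, (1|5)=+1; sign (−1)^0·-1^2·+1^-5 = +1.
(a,b)_17: α=-2, u≡8; β=1, v≡16 (mod 17); (8|17)=+1, (16|17)=+1; sign (−1)^0·+1^1·+1^-2 = +1.
(a,b)_2: α=-8, β=0; u≡7, v≡1 (mod 8); ε(u)ε(v)=1·0, αω(v)=-8·0, βω(u)=0·0; sum ≡ 0  ⇒  +1.
(a,b)_7: α=4, u≡4; β=1, v≡4 (mod 7); (4|7)=+1, (4|7)=+1; sign (−1)^0·+1^1·+1^4 = +1.
(a,b)_11: α=2, u≡3; β=-2, v≡4 (mod 11); (3|11)=+1, (4|11)=+1; sign (−1)^0·+1^-2·+1^2 = +1.
|Ram(295815, 3689)| = 2, even; anisotropic at {3, 31}.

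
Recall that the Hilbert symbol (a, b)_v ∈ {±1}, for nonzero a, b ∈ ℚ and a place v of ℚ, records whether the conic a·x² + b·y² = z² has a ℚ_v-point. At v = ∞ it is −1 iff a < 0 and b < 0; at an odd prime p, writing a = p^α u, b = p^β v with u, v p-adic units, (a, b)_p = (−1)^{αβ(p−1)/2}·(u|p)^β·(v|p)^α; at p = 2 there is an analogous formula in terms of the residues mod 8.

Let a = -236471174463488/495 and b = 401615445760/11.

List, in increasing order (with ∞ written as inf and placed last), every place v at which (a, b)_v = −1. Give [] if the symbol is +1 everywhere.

[2, 11, 23, 31]

Mod squares: a ≡ -4156790, b ≡ 90365. Check v ∈ {∞, 2, 3, 5, 11, 19, 23, 31, 53}.
v=5: a=5^-1·(≡3), b=5^1·(≡2) mod 5; (3|5)=-1, (2|5)=-1; (−1)^{-1·1·2}·(-1)^1·(-1)^-1 = +1.
v=19: a=19^2·(≡4), b=19^2·(≡7) mod 19; (4|19)=+1, (7|19)=+1; (−1)^{2·2·9}·(+1)^2·(+1)^2 = +1.
v=11: a=11^-1·(≡3), b=11^-1·(≡1) mod 11; (3|11)=+1, (1|11)=+1; (−1)^{-1·-1·5}·(+1)^-1·(+1)^-1 = -1.
v=2: v_2(a)=15, v_2(b)=8; units ≡ 5, 5 (mod 8); ε·ε+αω+βω = 0·0+15·1+8·1 ≡ 1  ⇒  (a,b)_2 = -1.
v=∞: -4156790 < 0 and 90365 > 0  ⇒  (a,b)_∞ = +1.
v=3: a=3^-2·(≡1), b=3^0·(≡2) mod 3; (1|3)=+1, (2|3)=-1; (−1)^{-2·0·1}·(+1)^0·(-1)^-2 = +1.
v=23: a=23^3·(≡9), b=23^2·(≡7) mod 23; (9|23)=+1, (7|23)=-1; (−1)^{3·2·11}·(+1)^2·(-1)^3 = -1.
v=53: a=53^1·(≡43), b=53^1·(≡52) mod 53; (43|53)=+1, (52|53)=+1; (−1)^{1·1·26}·(+1)^1·(+1)^1 = +1.
v=31: a=31^1·(≡28), b=31^1·(≡7) mod 31; (28|31)=+1, (7|31)=+1; (−1)^{1·1·15}·(+1)^1·(+1)^1 = -1.
|Ram(-4156790, 90365)| = 4, even; anisotropic at {2, 11, 23, 31}.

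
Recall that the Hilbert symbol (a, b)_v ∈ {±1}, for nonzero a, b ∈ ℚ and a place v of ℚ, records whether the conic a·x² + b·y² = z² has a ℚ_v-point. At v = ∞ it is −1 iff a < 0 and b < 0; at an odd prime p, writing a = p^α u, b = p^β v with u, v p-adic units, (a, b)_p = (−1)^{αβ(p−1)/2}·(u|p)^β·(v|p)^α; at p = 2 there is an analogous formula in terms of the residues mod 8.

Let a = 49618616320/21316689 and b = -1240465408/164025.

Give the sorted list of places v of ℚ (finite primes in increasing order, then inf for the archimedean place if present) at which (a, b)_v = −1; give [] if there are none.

(a, b) ≡ (70, -7) mod (ℚ^×)²; places V = {2, 3, 5, 7, 13, 19, ∞}.
(a,b)_13: α=2, u≡6; β=2, v≡7 (mod 13); (6|13)=-1, (7|13)=-1; sign (−1)^0·-1^2·-1^2 = +1.
(a,b)_7: α=1, u≡3; β=1, v≡3 (mod 7); (3|7)=-1, (3|7)=-1; sign (−1)^1·-1^1·-1^1 = -1.
(a,b)_2: α=23, β=20; u≡3, v≡1 (mod 8); ε(u)ε(v)=1·0, αω(v)=23·0, βω(u)=20·1; sum ≡ 0  ⇒  +1.
(a,b)_19: α=-2, u≡12; β=0, v≡10 (mod 19); (12|19)=-1, (10|19)=-1; sign (−1)^0·-1^0·-1^-2 = +1.
(a,b)_∞: sgn(70)=+, sgn(-7)=−, so +1.
(a,b)_3: α=-10, u≡1; β=-8, v≡2 (mod 3); (1|3)=+1, (2|3)=-1; sign (−1)^0·+1^-8·-1^-10 = +1.
(a,b)_5: α=1, u≡1; β=-2, v≡2 (mod 5); (1|5)=+1, (2|5)=-1; sign (−1)^0·+1^-2·-1^1 = -1.
|Ram(70, -7)| = 2, even; anisotropic at {5, 7}.

[5, 7]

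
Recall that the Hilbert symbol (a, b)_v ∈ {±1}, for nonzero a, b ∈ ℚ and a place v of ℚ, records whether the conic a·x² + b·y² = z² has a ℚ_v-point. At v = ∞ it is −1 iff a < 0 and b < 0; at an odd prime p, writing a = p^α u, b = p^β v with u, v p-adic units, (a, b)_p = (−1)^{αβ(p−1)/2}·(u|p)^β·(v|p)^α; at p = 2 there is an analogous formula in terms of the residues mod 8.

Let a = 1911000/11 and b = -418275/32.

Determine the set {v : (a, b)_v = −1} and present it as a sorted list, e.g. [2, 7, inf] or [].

(a, b) ≡ (4290, -22) mod (ℚ^×)²; places V = {2, 3, 5, 7, 11, 13, ∞}.
(a,b)_∞: sgn(4290)=+, sgn(-22)=−, so +1.
(a,b)_2: α=3, β=-5; u≡1, v≡5 (mod 8); ε(u)ε(v)=0·0, αω(v)=3·1, βω(u)=-5·0; sum ≡ 1  ⇒  -1.
(a,b)_5: α=3, u≡3; β=2, v≡2 (mod 5); (3|5)=-1, (2|5)=-1; sign (−1)^0·-1^2·-1^3 = -1.
(a,b)_3: α=1, u≡2; β=2, v≡2 (mod 3); (2|3)=-1, (2|3)=-1; sign (−1)^0·-1^2·-1^1 = -1.
(a,b)_13: α=1, u≡2; β=2, v≡10 (mod 13); (2|13)=-1, (10|13)=+1; sign (−1)^0·-1^2·+1^1 = +1.
(a,b)_7: α=2, u≡6; β=0, v≡6 (mod 7); (6|7)=-1, (6|7)=-1; sign (−1)^0·-1^0·-1^2 = +1.
(a,b)_11: α=-1, u≡3; β=1, v≡9 (mod 11); (3|11)=+1, (9|11)=+1; sign (−1)^1·+1^1·+1^-1 = -1.
Ram(4290, -22) = {2, 3, 5, 11}; no ℚ_2-point on the conic.

[2, 3, 5, 11]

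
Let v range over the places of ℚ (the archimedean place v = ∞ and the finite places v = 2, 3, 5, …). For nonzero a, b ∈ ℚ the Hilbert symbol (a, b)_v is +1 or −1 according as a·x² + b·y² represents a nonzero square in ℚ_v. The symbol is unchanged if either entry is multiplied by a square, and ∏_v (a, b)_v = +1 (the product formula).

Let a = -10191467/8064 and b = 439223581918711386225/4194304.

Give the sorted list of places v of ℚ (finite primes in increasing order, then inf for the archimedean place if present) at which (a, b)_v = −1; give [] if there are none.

[3, 31]

Mod squares: a ≡ -1179178, b ≡ 252681. Check v ∈ {∞, 2, 3, 5, 7, 11, 13, 19, 31}.
v=3: a=3^-2·(≡2), b=3^5·(≡2) mod 3; (2|3)=-1, (2|3)=-1; (−1)^{-2·5·1}·(-1)^5·(-1)^-2 = -1.
v=5: a=5^0·(≡2), b=5^2·(≡1) mod 5; (2|5)=-1, (1|5)=+1; (−1)^{0·2·2}·(-1)^2·(+1)^0 = +1.
v=13: a=13^1·(≡8), b=13^3·(≡5) mod 13; (8|13)=-1, (5|13)=-1; (−1)^{1·3·6}·(-1)^3·(-1)^1 = +1.
v=11: a=11^3·(≡10), b=11^5·(≡9) mod 11; (10|11)=-1, (9|11)=+1; (−1)^{3·5·5}·(-1)^5·(+1)^3 = +1.
v=∞: -1179178 < 0 and 252681 > 0  ⇒  (a,b)_∞ = +1.
v=19: a=19^1·(≡9), b=19^3·(≡12) mod 19; (9|19)=+1, (12|19)=-1; (−1)^{1·3·9}·(+1)^3·(-1)^1 = +1.
v=7: a=7^-1·(≡2), b=7^0·(≡1) mod 7; (2|7)=+1, (1|7)=+1; (−1)^{-1·0·3}·(+1)^0·(+1)^-1 = +1.
v=2: v_2(a)=-7, v_2(b)=-22; units ≡ 3, 1 (mod 8); ε·ε+αω+βω = 1·0+-7·0+-22·1 ≡ 0  ⇒  (a,b)_2 = +1.
v=31: a=31^1·(≡15), b=31^3·(≡17) mod 31; (15|31)=-1, (17|31)=-1; (−1)^{1·3·15}·(-1)^3·(-1)^1 = -1.
|Ram(-1179178, 252681)| = 2, even; anisotropic at {3, 31}.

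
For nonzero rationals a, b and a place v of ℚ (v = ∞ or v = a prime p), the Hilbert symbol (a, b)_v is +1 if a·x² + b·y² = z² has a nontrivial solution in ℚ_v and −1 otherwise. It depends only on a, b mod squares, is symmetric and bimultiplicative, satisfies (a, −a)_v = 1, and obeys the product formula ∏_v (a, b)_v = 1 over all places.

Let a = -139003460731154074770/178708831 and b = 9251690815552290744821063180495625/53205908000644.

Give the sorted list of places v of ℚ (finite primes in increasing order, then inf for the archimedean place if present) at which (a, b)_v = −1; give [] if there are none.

Mod squares: a ≡ -4030, b ≡ 1537. Check v ∈ {∞, 2, 3, 5, 7, 11, 13, 19, 29, 31, 37, 53}.
v=53: a=53^2·(≡32), b=53^1·(≡25) mod 53; (32|53)=-1, (25|53)=+1; (−1)^{2·1·26}·(-1)^1·(+1)^2 = -1.
v=29: a=29^4·(≡4), b=29^9·(≡23) mod 29; (4|29)=+1, (23|29)=+1; (−1)^{4·9·14}·(+1)^9·(+1)^4 = +1.
v=19: a=19^2·(≡1), b=19^0·(≡9) mod 19; (1|19)=+1, (9|19)=+1; (−1)^{2·0·9}·(+1)^0·(+1)^2 = +1.
v=13: a=13^1·(≡6), b=13^2·(≡1) mod 13; (6|13)=-1, (1|13)=+1; (−1)^{1·2·6}·(-1)^2·(+1)^1 = +1.
v=5: a=5^1·(≡1), b=5^4·(≡2) mod 5; (1|5)=+1, (2|5)=-1; (−1)^{1·4·2}·(+1)^4·(-1)^1 = -1.
v=∞: -4030 < 0 and 1537 > 0  ⇒  (a,b)_∞ = +1.
v=11: a=11^2·(≡10), b=11^8·(≡10) mod 11; (10|11)=-1, (10|11)=-1; (−1)^{2·8·5}·(-1)^8·(-1)^2 = +1.
v=7: a=7^-8·(≡2), b=7^-12·(≡2) mod 7; (2|7)=+1, (2|7)=+1; (−1)^{-8·-12·3}·(+1)^-12·(+1)^-8 = +1.
v=2: v_2(a)=1, v_2(b)=-2; units ≡ 1, 1 (mod 8); ε·ε+αω+βω = 0·0+1·0+-2·0 ≡ 0  ⇒  (a,b)_2 = +1.
v=31: a=31^-1·(≡14), b=31^-2·(≡8) mod 31; (14|31)=+1, (8|31)=+1; (−1)^{-1·-2·15}·(+1)^-2·(+1)^-1 = +1.
v=3: a=3^2·(≡2), b=3^12·(≡1) mod 3; (2|3)=-1, (1|3)=+1; (−1)^{2·12·1}·(-1)^12·(+1)^2 = +1.
v=37: a=37^2·(≡3), b=37^0·(≡5) mod 37; (3|37)=+1, (5|37)=-1; (−1)^{2·0·18}·(+1)^0·(-1)^2 = +1.
(-4030, 1537 / ℚ) ramifies at {5, 53}: a division algebra.

[5, 53]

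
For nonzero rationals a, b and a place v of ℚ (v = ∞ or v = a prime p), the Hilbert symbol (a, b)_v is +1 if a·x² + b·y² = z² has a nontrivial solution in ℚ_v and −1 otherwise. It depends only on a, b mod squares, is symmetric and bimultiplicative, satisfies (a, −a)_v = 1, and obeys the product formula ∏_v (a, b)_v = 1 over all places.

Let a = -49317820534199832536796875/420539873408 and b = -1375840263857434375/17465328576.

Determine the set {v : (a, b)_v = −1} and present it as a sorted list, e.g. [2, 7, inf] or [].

[5, 11, 31, inf]

(a, b) ≡ (-3910, -820105) mod (ℚ^×)²; places V = {2, 3, 5, 7, 11, 13, 17, 23, 29, 31, 37, 43, ∞}.
(a,b)_3: α=0, u≡2; β=-2, v≡2 (mod 3); (2|3)=-1, (2|3)=-1; sign (−1)^0·-1^-2·-1^0 = +1.
(a,b)_37: α=2, u≡16; β=1, v≡13 (mod 37); (16|37)=+1, (13|37)=-1; sign (−1)^0·+1^1·-1^2 = +1.
(a,b)_2: α=-7, β=-6; u≡5, v≡7 (mod 8); ε(u)ε(v)=0·1, αω(v)=-7·0, βω(u)=-6·1; sum ≡ 0  ⇒  +1.
(a,b)_7: α=4, u≡3; β=6, v≡1 (mod 7); (3|7)=-1, (1|7)=+1; sign (−1)^0·-1^6·+1^4 = +1.
(a,b)_23: α=1, u≡19; β=-2, v≡9 (mod 23); (19|23)=-1, (9|23)=+1; sign (−1)^0·-1^-2·+1^1 = +1.
(a,b)_43: α=-4, u≡19; β=-2, v≡34 (mod 43); (19|43)=-1, (34|43)=-1; sign (−1)^0·-1^-2·-1^-4 = +1.
(a,b)_29: α=2, u≡20; β=4, v≡26 (mod 29); (20|29)=+1, (26|29)=-1; sign (−1)^0·+1^4·-1^2 = +1.
(a,b)_5: α=7, u≡3; β=5, v≡1 (mod 5); (3|5)=-1, (1|5)=+1; sign (−1)^0·-1^5·+1^7 = -1.
(a,b)_11: α=2, u≡10; β=1, v≡1 (mod 11); (10|11)=-1, (1|11)=+1; sign (−1)^0·-1^1·+1^2 = -1.
(a,b)_∞: sgn(-3910)=−, sgn(-820105)=−, so -1.
(a,b)_17: α=1, u≡4; β=0, v≡9 (mod 17); (4|17)=+1, (9|17)=+1; sign (−1)^0·+1^0·+1^1 = +1.
(a,b)_31: α=-2, u≡23; β=-1, v≡5 (mod 31); (23|31)=-1, (5|31)=+1; sign (−1)^0·-1^-1·+1^-2 = -1.
(a,b)_13: α=6, u≡9; β=1, v≡3 (mod 13); (9|13)=+1, (3|13)=+1; sign (−1)^0·+1^1·+1^6 = +1.
(-3910, -820105 / ℚ) ramifies at {5, 11, 31, ∞}: a division algebra.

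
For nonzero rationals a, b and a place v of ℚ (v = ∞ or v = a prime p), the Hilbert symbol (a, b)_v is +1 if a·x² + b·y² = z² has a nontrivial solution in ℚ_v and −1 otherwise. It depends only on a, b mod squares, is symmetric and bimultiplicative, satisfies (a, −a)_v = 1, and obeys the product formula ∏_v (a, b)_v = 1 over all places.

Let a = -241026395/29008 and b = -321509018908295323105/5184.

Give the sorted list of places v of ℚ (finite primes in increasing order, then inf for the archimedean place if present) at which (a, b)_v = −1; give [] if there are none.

[5, 23, 37, inf]

(a, b) ≡ (-5735, -131905) mod (ℚ^×)²; places V = {2, 3, 5, 7, 11, 13, 23, 29, 31, 37, 43, ∞}.
(a,b)_23: α=0, u≡7; β=1, v≡5 (mod 23); (7|23)=-1, (5|23)=-1; sign (−1)^0·-1^1·-1^0 = -1.
(a,b)_43: α=2, u≡19; β=2, v≡27 (mod 43); (19|43)=-1, (27|43)=-1; sign (−1)^0·-1^2·-1^2 = +1.
(a,b)_7: α=-2, u≡5; β=2, v≡5 (mod 7); (5|7)=-1, (5|7)=-1; sign (−1)^0·-1^2·-1^-2 = +1.
(a,b)_29: α=2, u≡16; β=0, v≡9 (mod 29); (16|29)=+1, (9|29)=+1; sign (−1)^0·+1^0·+1^2 = +1.
(a,b)_5: α=1, u≡2; β=1, v≡1 (mod 5); (2|5)=-1, (1|5)=+1; sign (−1)^0·-1^1·+1^1 = -1.
(a,b)_31: α=1, u≡19; β=3, v≡3 (mod 31); (19|31)=+1, (3|31)=-1; sign (−1)^1·+1^3·-1^1 = +1.
(a,b)_2: α=-4, β=-6; u≡1, v≡7 (mod 8); ε(u)ε(v)=0·1, αω(v)=-4·0, βω(u)=-6·0; sum ≡ 0  ⇒  +1.
(a,b)_∞: sgn(-5735)=−, sgn(-131905)=−, so -1.
(a,b)_11: α=0, u≡6; β=2, v≡2 (mod 11); (6|11)=-1, (2|11)=-1; sign (−1)^0·-1^2·-1^0 = +1.
(a,b)_3: α=0, u≡1; β=-4, v≡2 (mod 3); (1|3)=+1, (2|3)=-1; sign (−1)^0·+1^-4·-1^0 = +1.
(a,b)_13: α=0, u≡8; β=2, v≡11 (mod 13); (8|13)=-1, (11|13)=-1; sign (−1)^0·-1^2·-1^0 = +1.
(a,b)_37: α=-1, u≡27; β=3, v≡24 (mod 37); (27|37)=+1, (24|37)=-1; sign (−1)^0·+1^3·-1^-1 = -1.
|Ram(-5735, -131905)| = 4, even; anisotropic at {5, 23, 37, ∞}.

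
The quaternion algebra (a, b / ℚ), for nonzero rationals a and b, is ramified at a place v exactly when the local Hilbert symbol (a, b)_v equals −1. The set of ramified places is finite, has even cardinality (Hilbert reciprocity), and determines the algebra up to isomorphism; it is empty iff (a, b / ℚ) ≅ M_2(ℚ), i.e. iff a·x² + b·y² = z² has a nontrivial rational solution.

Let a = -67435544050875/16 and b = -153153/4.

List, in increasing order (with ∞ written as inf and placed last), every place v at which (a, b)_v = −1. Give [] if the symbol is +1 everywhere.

(a, b) ≡ (-115, -17017) mod (ℚ^×)²; places V = {2, 3, 5, 7, 11, 13, 17, 23, ∞}.
(a,b)_11: α=2, u≡6; β=1, v≡9 (mod 11); (6|11)=-1, (9|11)=+1; sign (−1)^0·-1^1·+1^2 = -1.
(a,b)_13: α=2, u≡7; β=1, v≡9 (mod 13); (7|13)=-1, (9|13)=+1; sign (−1)^0·-1^1·+1^2 = -1.
(a,b)_∞: sgn(-115)=−, sgn(-17017)=−, so -1.
(a,b)_7: α=2, u≡2; β=1, v≡6 (mod 7); (2|7)=+1, (6|7)=-1; sign (−1)^0·+1^1·-1^2 = +1.
(a,b)_2: α=-4, β=-2; u≡5, v≡7 (mod 8); ε(u)ε(v)=0·1, αω(v)=-4·0, βω(u)=-2·1; sum ≡ 0  ⇒  +1.
(a,b)_3: α=4, u≡2; β=2, v≡2 (mod 3); (2|3)=-1, (2|3)=-1; sign (−1)^0·-1^2·-1^4 = +1.
(a,b)_17: α=2, u≡2; β=1, v≡13 (mod 17); (2|17)=+1, (13|17)=+1; sign (−1)^0·+1^1·+1^2 = +1.
(a,b)_5: α=3, u≡3; β=0, v≡3 (mod 5); (3|5)=-1, (3|5)=-1; sign (−1)^0·-1^0·-1^3 = -1.
(a,b)_23: α=1, u≡13; β=0, v≡1 (mod 23); (13|23)=+1, (1|23)=+1; sign (−1)^0·+1^0·+1^1 = +1.
Ram(-115, -17017) = {5, 11, 13, ∞}; no ℚ_5-point on the conic.

[5, 11, 13, inf]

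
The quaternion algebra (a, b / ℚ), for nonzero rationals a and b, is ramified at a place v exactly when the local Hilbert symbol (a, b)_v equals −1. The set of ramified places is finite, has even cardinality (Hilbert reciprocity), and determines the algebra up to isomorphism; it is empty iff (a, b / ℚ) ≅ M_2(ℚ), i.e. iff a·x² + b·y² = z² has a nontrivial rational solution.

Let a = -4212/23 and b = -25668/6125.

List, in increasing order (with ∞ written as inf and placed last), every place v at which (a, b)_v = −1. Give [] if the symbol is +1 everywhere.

[31, inf]

(a, b) ≡ (-299, -3565) mod (ℚ^×)²; places V = {2, 3, 5, 7, 13, 23, 31, ∞}.
(a,b)_23: α=-1, u≡20; β=1, v≡18 (mod 23); (20|23)=-1, (18|23)=+1; sign (−1)^1·-1^1·+1^-1 = +1.
(a,b)_13: α=1, u≡4; β=0, v≡10 (mod 13); (4|13)=+1, (10|13)=+1; sign (−1)^0·+1^0·+1^1 = +1.
(a,b)_∞: sgn(-299)=−, sgn(-3565)=−, so -1.
(a,b)_3: α=4, u≡1; β=2, v≡2 (mod 3); (1|3)=+1, (2|3)=-1; sign (−1)^0·+1^2·-1^4 = +1.
(a,b)_5: α=0, u≡1; β=-3, v≡3 (mod 5); (1|5)=+1, (3|5)=-1; sign (−1)^0·+1^-3·-1^0 = +1.
(a,b)_31: α=0, u≡15; β=1, v≡16 (mod 31); (15|31)=-1, (16|31)=+1; sign (−1)^0·-1^1·+1^0 = -1.
(a,b)_2: α=2, β=2; u≡5, v≡3 (mod 8); ε(u)ε(v)=0·1, αω(v)=2·1, βω(u)=2·1; sum ≡ 0  ⇒  +1.
(a,b)_7: α=0, u≡1; β=-2, v≡6 (mod 7); (1|7)=+1, (6|7)=-1; sign (−1)^0·+1^-2·-1^0 = +1.
Ram(-299, -3565) = {31, ∞}; no ℚ_31-point on the conic.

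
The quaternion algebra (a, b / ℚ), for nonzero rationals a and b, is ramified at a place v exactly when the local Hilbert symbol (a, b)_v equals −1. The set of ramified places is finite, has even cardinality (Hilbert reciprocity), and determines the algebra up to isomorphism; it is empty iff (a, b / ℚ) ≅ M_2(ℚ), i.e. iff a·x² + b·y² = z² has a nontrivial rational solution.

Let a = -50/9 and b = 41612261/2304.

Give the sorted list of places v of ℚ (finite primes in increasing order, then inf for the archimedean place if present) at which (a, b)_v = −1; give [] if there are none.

(a, b) ≡ (-2, 43301) mod (ℚ^×)²; places V = {2, 3, 5, 19, 31, 43, 53, ∞}.
(a,b)_3: α=-2, u≡1; β=-2, v≡2 (mod 3); (1|3)=+1, (2|3)=-1; sign (−1)^0·+1^-2·-1^-2 = +1.
(a,b)_19: α=0, u≡5; β=1, v≡13 (mod 19); (5|19)=+1, (13|19)=-1; sign (−1)^0·+1^1·-1^0 = +1.
(a,b)_5: α=2, u≡2; β=0, v≡4 (mod 5); (2|5)=-1, (4|5)=+1; sign (−1)^0·-1^0·+1^2 = +1.
(a,b)_∞: sgn(-2)=−, sgn(43301)=+, so +1.
(a,b)_43: α=0, u≡4; β=1, v≡28 (mod 43); (4|43)=+1, (28|43)=-1; sign (−1)^0·+1^1·-1^0 = +1.
(a,b)_31: α=0, u≡22; β=2, v≡18 (mod 31); (22|31)=-1, (18|31)=+1; sign (−1)^0·-1^2·+1^0 = +1.
(a,b)_53: α=0, u≡18; β=1, v≡21 (mod 53); (18|53)=-1, (21|53)=-1; sign (−1)^0·-1^1·-1^0 = -1.
(a,b)_2: α=1, β=-8; u≡7, v≡5 (mod 8); ε(u)ε(v)=1·0, αω(v)=1·1, βω(u)=-8·0; sum ≡ 1  ⇒  -1.
Ram(-2, 43301) = {2, 53}; no ℚ_2-point on the conic.

[2, 53]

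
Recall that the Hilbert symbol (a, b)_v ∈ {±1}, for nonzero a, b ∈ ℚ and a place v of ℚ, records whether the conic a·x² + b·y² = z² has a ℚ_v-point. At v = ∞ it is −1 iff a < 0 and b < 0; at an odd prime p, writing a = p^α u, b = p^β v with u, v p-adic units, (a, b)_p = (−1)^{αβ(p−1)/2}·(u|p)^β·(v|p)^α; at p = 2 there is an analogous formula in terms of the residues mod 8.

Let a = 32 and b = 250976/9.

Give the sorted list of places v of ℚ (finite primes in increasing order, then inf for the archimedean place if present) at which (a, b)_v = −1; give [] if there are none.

[2, 11]

(a, b) ≡ (2, 15686) mod (ℚ^×)²; places V = {2, 3, 11, 23, 31, ∞}.
(a,b)_∞: sgn(2)=+, sgn(15686)=+, so +1.
(a,b)_3: α=0, u≡2; β=-2, v≡2 (mod 3); (2|3)=-1, (2|3)=-1; sign (−1)^0·-1^-2·-1^0 = +1.
(a,b)_31: α=0, u≡1; β=1, v≡4 (mod 31); (1|31)=+1, (4|31)=+1; sign (−1)^0·+1^1·+1^0 = +1.
(a,b)_23: α=0, u≡9; β=1, v≡19 (mod 23); (9|23)=+1, (19|23)=-1; sign (−1)^0·+1^1·-1^0 = +1.
(a,b)_11: α=0, u≡10; β=1, v≡10 (mod 11); (10|11)=-1, (10|11)=-1; sign (−1)^0·-1^1·-1^0 = -1.
(a,b)_2: α=5, β=5; u≡1, v≡3 (mod 8); ε(u)ε(v)=0·1, αω(v)=5·1, βω(u)=5·0; sum ≡ 1  ⇒  -1.
Ram(2, 15686) = {2, 11}; no ℚ_2-point on the conic.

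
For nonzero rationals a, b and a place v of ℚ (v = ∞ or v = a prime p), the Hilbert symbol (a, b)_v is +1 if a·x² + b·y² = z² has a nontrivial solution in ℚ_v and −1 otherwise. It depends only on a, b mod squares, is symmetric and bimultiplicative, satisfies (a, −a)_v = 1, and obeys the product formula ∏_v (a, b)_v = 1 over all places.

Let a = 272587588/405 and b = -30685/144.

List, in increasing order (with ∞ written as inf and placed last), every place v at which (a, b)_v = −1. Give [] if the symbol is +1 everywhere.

(a, b) ≡ (6953765, -85) mod (ℚ^×)²; places V = {2, 3, 5, 7, 13, 17, 19, 29, 31, ∞}.
(a,b)_29: α=1, u≡24; β=0, v≡3 (mod 29); (24|29)=+1, (3|29)=-1; sign (−1)^0·+1^0·-1^1 = -1.
(a,b)_7: α=3, u≡1; β=0, v≡6 (mod 7); (1|7)=+1, (6|7)=-1; sign (−1)^0·+1^0·-1^3 = -1.
(a,b)_∞: sgn(6953765)=+, sgn(-85)=−, so +1.
(a,b)_31: α=1, u≡30; β=0, v≡8 (mod 31); (30|31)=-1, (8|31)=+1; sign (−1)^0·-1^0·+1^1 = +1.
(a,b)_13: α=1, u≡2; β=0, v≡8 (mod 13); (2|13)=-1, (8|13)=-1; sign (−1)^0·-1^0·-1^1 = -1.
(a,b)_19: α=0, u≡10; β=2, v≡13 (mod 19); (10|19)=-1, (13|19)=-1; sign (−1)^0·-1^2·-1^0 = +1.
(a,b)_2: α=2, β=-4; u≡5, v≡3 (mod 8); ε(u)ε(v)=0·1, αω(v)=2·1, βω(u)=-4·1; sum ≡ 0  ⇒  +1.
(a,b)_3: α=-4, u≡2; β=-2, v≡2 (mod 3); (2|3)=-1, (2|3)=-1; sign (−1)^0·-1^-2·-1^-4 = +1.
(a,b)_17: α=1, u≡2; β=1, v≡6 (mod 17); (2|17)=+1, (6|17)=-1; sign (−1)^0·+1^1·-1^1 = -1.
(a,b)_5: α=-1, u≡3; β=1, v≡2 (mod 5); (3|5)=-1, (2|5)=-1; sign (−1)^0·-1^1·-1^-1 = +1.
(6953765, -85 / ℚ) ramifies at {7, 13, 17, 29}: a division algebra.

[7, 13, 17, 29]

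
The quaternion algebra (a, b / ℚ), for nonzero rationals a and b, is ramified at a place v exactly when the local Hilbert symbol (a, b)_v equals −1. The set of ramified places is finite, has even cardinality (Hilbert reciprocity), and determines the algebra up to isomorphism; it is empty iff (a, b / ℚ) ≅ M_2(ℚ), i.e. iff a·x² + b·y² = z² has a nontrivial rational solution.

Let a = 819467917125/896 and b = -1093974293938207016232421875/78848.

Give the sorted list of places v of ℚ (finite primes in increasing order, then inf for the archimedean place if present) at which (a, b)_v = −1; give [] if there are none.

Mod squares: a ≡ 13123110, b ≡ -150535. Check v ∈ {∞, 2, 3, 5, 7, 11, 13, 17, 19, 23}.
v=3: a=3^1·(≡1), b=3^12·(≡2) mod 3; (1|3)=+1, (2|3)=-1; (−1)^{1·12·1}·(+1)^12·(-1)^1 = -1.
v=∞: 13123110 > 0 and -150535 < 0  ⇒  (a,b)_∞ = +1.
v=5: a=5^3·(≡2), b=5^9·(≡3) mod 5; (2|5)=-1, (3|5)=-1; (−1)^{3·9·2}·(-1)^9·(-1)^3 = +1.
v=7: a=7^-1·(≡2), b=7^-1·(≡6) mod 7; (2|7)=+1, (6|7)=-1; (−1)^{-1·-1·3}·(+1)^-1·(-1)^-1 = +1.
v=19: a=19^1·(≡8), b=19^2·(≡13) mod 19; (8|19)=-1, (13|19)=-1; (−1)^{1·2·9}·(-1)^2·(-1)^1 = -1.
v=13: a=13^1·(≡6), b=13^2·(≡2) mod 13; (6|13)=-1, (2|13)=-1; (−1)^{1·2·6}·(-1)^2·(-1)^1 = -1.
v=11: a=11^3·(≡3), b=11^-1·(≡8) mod 11; (3|11)=+1, (8|11)=-1; (−1)^{3·-1·5}·(+1)^-1·(-1)^3 = +1.
v=23: a=23^1·(≡18), b=23^3·(≡19) mod 23; (18|23)=+1, (19|23)=-1; (−1)^{1·3·11}·(+1)^3·(-1)^1 = +1.
v=2: v_2(a)=-7, v_2(b)=-10; units ≡ 3, 1 (mod 8); ε·ε+αω+βω = 1·0+-7·0+-10·1 ≡ 0  ⇒  (a,b)_2 = +1.
v=17: a=17^2·(≡14), b=17^5·(≡13) mod 17; (14|17)=-1, (13|17)=+1; (−1)^{2·5·8}·(-1)^5·(+1)^2 = -1.
Ram(13123110, -150535) = {3, 13, 17, 19}; no ℚ_3-point on the conic.

[3, 13, 17, 19]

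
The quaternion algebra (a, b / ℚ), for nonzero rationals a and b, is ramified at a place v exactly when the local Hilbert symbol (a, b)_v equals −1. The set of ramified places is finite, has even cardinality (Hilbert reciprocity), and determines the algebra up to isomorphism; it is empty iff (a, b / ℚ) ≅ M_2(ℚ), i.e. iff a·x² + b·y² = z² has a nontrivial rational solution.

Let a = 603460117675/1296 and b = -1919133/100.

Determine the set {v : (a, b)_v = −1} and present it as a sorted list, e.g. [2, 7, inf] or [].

(a, b) ≡ (43, -23693) mod (ℚ^×)²; places V = {2, 3, 5, 19, 29, 43, ∞}.
(a,b)_5: α=2, u≡2; β=-2, v≡3 (mod 5); (2|5)=-1, (3|5)=-1; sign (−1)^0·-1^-2·-1^2 = +1.
(a,b)_2: α=-4, β=-2; u≡3, v≡3 (mod 8); ε(u)ε(v)=1·1, αω(v)=-4·1, βω(u)=-2·1; sum ≡ 1  ⇒  -1.
(a,b)_19: α=2, u≡16; β=1, v≡7 (mod 19); (16|19)=+1, (7|19)=+1; sign (−1)^0·+1^1·+1^2 = +1.
(a,b)_3: α=-4, u≡1; β=4, v≡1 (mod 3); (1|3)=+1, (1|3)=+1; sign (−1)^0·+1^4·+1^-4 = +1.
(a,b)_∞: sgn(43)=+, sgn(-23693)=−, so +1.
(a,b)_29: α=2, u≡17; β=1, v≡9 (mod 29); (17|29)=-1, (9|29)=+1; sign (−1)^0·-1^1·+1^2 = -1.
(a,b)_43: α=3, u≡23; β=1, v≡34 (mod 43); (23|43)=+1, (34|43)=-1; sign (−1)^1·+1^1·-1^3 = +1.
Ram(43, -23693) = {2, 29}; no ℚ_2-point on the conic.

[2, 29]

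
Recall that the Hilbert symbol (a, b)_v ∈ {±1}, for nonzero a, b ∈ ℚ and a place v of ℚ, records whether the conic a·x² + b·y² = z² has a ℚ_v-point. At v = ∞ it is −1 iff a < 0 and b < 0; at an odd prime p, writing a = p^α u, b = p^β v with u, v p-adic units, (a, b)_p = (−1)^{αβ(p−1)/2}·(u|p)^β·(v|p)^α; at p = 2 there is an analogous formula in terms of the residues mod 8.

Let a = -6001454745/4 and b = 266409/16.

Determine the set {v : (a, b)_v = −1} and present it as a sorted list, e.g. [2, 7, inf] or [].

(a, b) ≡ (-1260545, 3289) mod (ℚ^×)²; places V = {2, 3, 5, 11, 13, 23, 41, 43, ∞}.
(a,b)_23: α=2, u≡13; β=1, v≡21 (mod 23); (13|23)=+1, (21|23)=-1; sign (−1)^0·+1^1·-1^2 = +1.
(a,b)_5: α=1, u≡4; β=0, v≡4 (mod 5); (4|5)=+1, (4|5)=+1; sign (−1)^0·+1^0·+1^1 = +1.
(a,b)_2: α=-2, β=-4; u≡7, v≡1 (mod 8); ε(u)ε(v)=1·0, αω(v)=-2·0, βω(u)=-4·0; sum ≡ 0  ⇒  +1.
(a,b)_11: α=1, u≡4; β=1, v≡6 (mod 11); (4|11)=+1, (6|11)=-1; sign (−1)^1·+1^1·-1^1 = +1.
(a,b)_43: α=1, u≡10; β=0, v≡23 (mod 43); (10|43)=+1, (23|43)=+1; sign (−1)^0·+1^0·+1^1 = +1.
(a,b)_∞: sgn(-1260545)=−, sgn(3289)=+, so +1.
(a,b)_3: α=2, u≡1; β=4, v≡1 (mod 3); (1|3)=+1, (1|3)=+1; sign (−1)^0·+1^4·+1^2 = +1.
(a,b)_13: α=1, u≡8; β=1, v≡6 (mod 13); (8|13)=-1, (6|13)=-1; sign (−1)^0·-1^1·-1^1 = +1.
(a,b)_41: α=1, u≡37; β=0, v≡2 (mod 41); (37|41)=+1, (2|41)=+1; sign (−1)^0·+1^0·+1^1 = +1.
Every local symbol is +1, so the conic -1260545·x² + 3289·y² = z² has ℚ_v-points for all v and hence a ℚ-point; (a, b / ℚ) ≅ M_2(ℚ).

[]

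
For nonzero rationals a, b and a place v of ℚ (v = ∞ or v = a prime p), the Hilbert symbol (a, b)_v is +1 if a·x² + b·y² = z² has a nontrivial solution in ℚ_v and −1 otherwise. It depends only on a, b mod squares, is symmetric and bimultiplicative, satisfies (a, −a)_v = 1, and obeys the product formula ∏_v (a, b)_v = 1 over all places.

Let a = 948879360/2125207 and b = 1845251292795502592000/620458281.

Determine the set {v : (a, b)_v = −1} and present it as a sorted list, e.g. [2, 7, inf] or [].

Mod squares: a ≡ 5005, b ≡ 145145. Check v ∈ {∞, 2, 3, 5, 7, 11, 13, 19, 23, 29}.
v=3: a=3^4·(≡1), b=3^-2·(≡2) mod 3; (1|3)=+1, (2|3)=-1; (−1)^{4·-2·1}·(+1)^-2·(-1)^4 = +1.
v=11: a=11^1·(≡5), b=11^5·(≡7) mod 11; (5|11)=+1, (7|11)=-1; (−1)^{1·5·5}·(+1)^5·(-1)^1 = +1.
v=7: a=7^-1·(≡4), b=7^3·(≡2) mod 7; (4|7)=+1, (2|7)=+1; (−1)^{-1·3·3}·(+1)^3·(+1)^-1 = -1.
v=29: a=29^-2·(≡14), b=29^1·(≡17) mod 29; (14|29)=-1, (17|29)=-1; (−1)^{-2·1·14}·(-1)^1·(-1)^-2 = -1.
v=2: v_2(a)=14, v_2(b)=22; units ≡ 5, 1 (mod 8); ε·ε+αω+βω = 0·0+14·0+22·1 ≡ 0  ⇒  (a,b)_2 = +1.
v=19: a=19^-2·(≡13), b=19^-4·(≡7) mod 19; (13|19)=-1, (7|19)=+1; (−1)^{-2·-4·9}·(-1)^-4·(+1)^-2 = +1.
v=23: a=23^0·(≡11), b=23^-2·(≡17) mod 23; (11|23)=-1, (17|23)=-1; (−1)^{0·-2·11}·(-1)^-2·(-1)^0 = +1.
v=13: a=13^1·(≡6), b=13^3·(≡2) mod 13; (6|13)=-1, (2|13)=-1; (−1)^{1·3·6}·(-1)^3·(-1)^1 = +1.
v=5: a=5^1·(≡1), b=5^3·(≡1) mod 5; (1|5)=+1, (1|5)=+1; (−1)^{1·3·2}·(+1)^3·(+1)^1 = +1.
v=∞: 5005 > 0 and 145145 > 0  ⇒  (a,b)_∞ = +1.
|Ram(5005, 145145)| = 2, even; anisotropic at {7, 29}.

[7, 29]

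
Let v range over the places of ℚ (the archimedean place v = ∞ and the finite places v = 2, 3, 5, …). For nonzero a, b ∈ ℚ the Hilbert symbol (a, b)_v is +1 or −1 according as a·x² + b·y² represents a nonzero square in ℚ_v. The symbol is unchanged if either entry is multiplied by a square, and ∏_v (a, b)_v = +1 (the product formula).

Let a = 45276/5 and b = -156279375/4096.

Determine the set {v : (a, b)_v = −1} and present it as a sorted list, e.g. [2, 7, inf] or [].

[3, 5]

(a, b) ≡ (1155, -7) mod (ℚ^×)²; places V = {2, 3, 5, 7, 11, ∞}.
(a,b)_7: α=3, u≡4; β=3, v≡5 (mod 7); (4|7)=+1, (5|7)=-1; sign (−1)^1·+1^3·-1^3 = +1.
(a,b)_2: α=2, β=-12; u≡3, v≡1 (mod 8); ε(u)ε(v)=1·0, αω(v)=2·0, βω(u)=-12·1; sum ≡ 0  ⇒  +1.
(a,b)_11: α=1, u≡7; β=0, v≡3 (mod 11); (7|11)=-1, (3|11)=+1; sign (−1)^0·-1^0·+1^1 = +1.
(a,b)_3: α=1, u≡1; β=6, v≡2 (mod 3); (1|3)=+1, (2|3)=-1; sign (−1)^0·+1^6·-1^1 = -1.
(a,b)_∞: sgn(1155)=+, sgn(-7)=−, so +1.
(a,b)_5: α=-1, u≡1; β=4, v≡3 (mod 5); (1|5)=+1, (3|5)=-1; sign (−1)^0·+1^4·-1^-1 = -1.
Ram(1155, -7) = {3, 5}; no ℚ_3-point on the conic.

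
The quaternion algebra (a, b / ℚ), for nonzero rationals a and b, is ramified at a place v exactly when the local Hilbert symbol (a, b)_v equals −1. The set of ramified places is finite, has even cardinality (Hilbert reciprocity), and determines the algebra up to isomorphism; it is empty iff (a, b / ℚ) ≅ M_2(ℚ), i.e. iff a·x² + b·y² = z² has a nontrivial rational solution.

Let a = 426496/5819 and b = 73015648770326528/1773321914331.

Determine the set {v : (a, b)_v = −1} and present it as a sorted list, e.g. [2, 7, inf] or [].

(a, b) ≡ (374, 22) mod (ℚ^×)²; places V = {2, 3, 7, 11, 17, 23, ∞}.
(a,b)_7: α=2, u≡5; β=6, v≡2 (mod 7); (5|7)=-1, (2|7)=+1; sign (−1)^0·-1^6·+1^2 = +1.
(a,b)_23: α=-2, u≡9; β=-6, v≡14 (mod 23); (9|23)=+1, (14|23)=-1; sign (−1)^0·+1^-6·-1^-2 = +1.
(a,b)_17: α=1, u≡6; β=2, v≡10 (mod 17); (6|17)=-1, (10|17)=-1; sign (−1)^0·-1^2·-1^1 = -1.
(a,b)_2: α=9, β=31; u≡3, v≡3 (mod 8); ε(u)ε(v)=1·1, αω(v)=9·1, βω(u)=31·1; sum ≡ 1  ⇒  -1.
(a,b)_∞: sgn(374)=+, sgn(22)=+, so +1.
(a,b)_3: α=0, u≡2; β=-2, v≡1 (mod 3); (2|3)=-1, (1|3)=+1; sign (−1)^0·-1^-2·+1^0 = +1.
(a,b)_11: α=-1, u≡4; β=-3, v≡10 (mod 11); (4|11)=+1, (10|11)=-1; sign (−1)^1·+1^-3·-1^-1 = +1.
(374, 22 / ℚ) ramifies at {2, 17}: a division algebra.

[2, 17]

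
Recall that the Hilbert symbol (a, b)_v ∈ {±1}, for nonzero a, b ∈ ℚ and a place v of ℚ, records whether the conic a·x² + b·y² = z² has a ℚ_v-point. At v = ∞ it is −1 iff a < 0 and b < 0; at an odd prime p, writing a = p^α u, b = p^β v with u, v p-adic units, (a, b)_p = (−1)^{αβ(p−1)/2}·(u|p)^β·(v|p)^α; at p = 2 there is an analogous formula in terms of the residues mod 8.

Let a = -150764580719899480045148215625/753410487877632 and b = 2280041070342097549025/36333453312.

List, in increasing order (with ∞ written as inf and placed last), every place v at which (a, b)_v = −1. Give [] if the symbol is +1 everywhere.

[5, 23]

(a, b) ≡ (-1012690, 322) mod (ℚ^×)²; places V = {2, 3, 5, 7, 11, 13, 17, 23, 29, 31, 37, ∞}.
(a,b)_7: α=1, u≡3; β=1, v≡1 (mod 7); (3|7)=-1, (1|7)=+1; sign (−1)^1·-1^1·+1^1 = +1.
(a,b)_37: α=3, u≡36; β=2, v≡11 (mod 37); (36|37)=+1, (11|37)=+1; sign (−1)^0·+1^2·+1^3 = +1.
(a,b)_23: α=1, u≡21; β=1, v≡19 (mod 23); (21|23)=-1, (19|23)=-1; sign (−1)^1·-1^1·-1^1 = -1.
(a,b)_11: α=6, u≡5; β=6, v≡4 (mod 11); (5|11)=+1, (4|11)=+1; sign (−1)^0·+1^6·+1^6 = +1.
(a,b)_∞: sgn(-1012690)=−, sgn(322)=+, so +1.
(a,b)_17: α=3, u≡16; β=2, v≡8 (mod 17); (16|17)=+1, (8|17)=+1; sign (−1)^0·+1^2·+1^3 = +1.
(a,b)_13: α=-2, u≡9; β=-2, v≡12 (mod 13); (9|13)=+1, (12|13)=+1; sign (−1)^0·+1^-2·+1^-2 = +1.
(a,b)_3: α=-12, u≡2; β=-8, v≡1 (mod 3); (2|3)=-1, (1|3)=+1; sign (−1)^0·-1^-8·+1^-12 = +1.
(a,b)_2: α=-23, β=-15; u≡7, v≡1 (mod 8); ε(u)ε(v)=1·0, αω(v)=-23·0, βω(u)=-15·0; sum ≡ 0  ⇒  +1.
(a,b)_5: α=5, u≡3; β=2, v≡3 (mod 5); (3|5)=-1, (3|5)=-1; sign (−1)^0·-1^2·-1^5 = -1.
(a,b)_29: α=4, u≡19; β=2, v≡21 (mod 29); (19|29)=-1, (21|29)=-1; sign (−1)^0·-1^2·-1^4 = +1.
(a,b)_31: α=2, u≡19; β=2, v≡30 (mod 31); (19|31)=+1, (30|31)=-1; sign (−1)^0·+1^2·-1^2 = +1.
(-1012690, 322 / ℚ) ramifies at {5, 23}: a division algebra.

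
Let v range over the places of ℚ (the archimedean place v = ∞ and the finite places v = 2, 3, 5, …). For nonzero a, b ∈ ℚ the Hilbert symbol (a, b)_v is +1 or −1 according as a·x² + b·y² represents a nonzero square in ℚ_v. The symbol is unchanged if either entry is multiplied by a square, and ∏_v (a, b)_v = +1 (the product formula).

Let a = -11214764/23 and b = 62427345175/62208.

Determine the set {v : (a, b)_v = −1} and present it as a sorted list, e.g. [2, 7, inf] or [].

[3, 17, 23, 29, 41, 47]

(a, b) ≡ (-532933, 153381) mod (ℚ^×)²; places V = {2, 3, 5, 11, 13, 17, 23, 29, 41, 43, 47, ∞}.
(a,b)_23: α=-1, u≡13; β=0, v≡20 (mod 23); (13|23)=+1, (20|23)=-1; sign (−1)^0·+1^0·-1^-1 = -1.
(a,b)_11: α=2, u≡2; β=0, v≡10 (mod 11); (2|11)=-1, (10|11)=-1; sign (−1)^0·-1^0·-1^2 = +1.
(a,b)_41: α=0, u≡11; β=1, v≡36 (mod 41); (11|41)=-1, (36|41)=+1; sign (−1)^0·-1^1·+1^0 = -1.
(a,b)_17: α=1, u≡13; β=2, v≡11 (mod 17); (13|17)=+1, (11|17)=-1; sign (−1)^0·+1^2·-1^1 = -1.
(a,b)_5: α=0, u≡2; β=2, v≡4 (mod 5); (2|5)=-1, (4|5)=+1; sign (−1)^0·-1^2·+1^0 = +1.
(a,b)_3: α=0, u≡2; β=-5, v≡1 (mod 3); (2|3)=-1, (1|3)=+1; sign (−1)^0·-1^-5·+1^0 = -1.
(a,b)_∞: sgn(-532933)=−, sgn(153381)=+, so +1.
(a,b)_47: α=1, u≡33; β=0, v≡43 (mod 47); (33|47)=-1, (43|47)=-1; sign (−1)^0·-1^0·-1^1 = -1.
(a,b)_29: α=1, u≡5; β=1, v≡11 (mod 29); (5|29)=+1, (11|29)=-1; sign (−1)^0·+1^1·-1^1 = -1.
(a,b)_2: α=2, β=-8; u≡3, v≡5 (mod 8); ε(u)ε(v)=1·0, αω(v)=2·1, βω(u)=-8·1; sum ≡ 0  ⇒  +1.
(a,b)_43: α=0, u≡1; β=1, v≡23 (mod 43); (1|43)=+1, (23|43)=+1; sign (−1)^0·+1^1·+1^0 = +1.
(a,b)_13: α=0, u≡5; β=2, v≡2 (mod 13); (5|13)=-1, (2|13)=-1; sign (−1)^0·-1^2·-1^0 = +1.
(-532933, 153381 / ℚ) ramifies at {3, 17, 23, 29, 41, 47}: a division algebra.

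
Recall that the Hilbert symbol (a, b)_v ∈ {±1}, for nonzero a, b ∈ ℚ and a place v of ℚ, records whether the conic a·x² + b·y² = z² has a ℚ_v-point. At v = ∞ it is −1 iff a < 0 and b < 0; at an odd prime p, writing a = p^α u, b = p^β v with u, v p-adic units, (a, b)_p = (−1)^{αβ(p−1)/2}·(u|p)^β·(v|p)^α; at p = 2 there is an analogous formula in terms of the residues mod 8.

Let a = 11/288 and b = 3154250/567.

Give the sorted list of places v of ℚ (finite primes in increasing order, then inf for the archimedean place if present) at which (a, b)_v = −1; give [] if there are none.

[2, 5, 31, 37]

(a, b) ≡ (22, 883190) mod (ℚ^×)²; places V = {2, 3, 5, 7, 11, 31, 37, ∞}.
(a,b)_5: α=0, u≡2; β=3, v≡2 (mod 5); (2|5)=-1, (2|5)=-1; sign (−1)^0·-1^3·-1^0 = -1.
(a,b)_2: α=-5, β=1; u≡3, v≡3 (mod 8); ε(u)ε(v)=1·1, αω(v)=-5·1, βω(u)=1·1; sum ≡ 1  ⇒  -1.
(a,b)_37: α=0, u≡31; β=1, v≡31 (mod 37); (31|37)=-1, (31|37)=-1; sign (−1)^0·-1^1·-1^0 = -1.
(a,b)_11: α=1, u≡6; β=1, v≡4 (mod 11); (6|11)=-1, (4|11)=+1; sign (−1)^1·-1^1·+1^1 = +1.
(a,b)_∞: sgn(22)=+, sgn(883190)=+, so +1.
(a,b)_7: α=0, u≡4; β=-1, v≡2 (mod 7); (4|7)=+1, (2|7)=+1; sign (−1)^0·+1^-1·+1^0 = +1.
(a,b)_3: α=-2, u≡1; β=-4, v≡2 (mod 3); (1|3)=+1, (2|3)=-1; sign (−1)^0·+1^-4·-1^-2 = +1.
(a,b)_31: α=0, u≡15; β=1, v≡25 (mod 31); (15|31)=-1, (25|31)=+1; sign (−1)^0·-1^1·+1^0 = -1.
|Ram(22, 883190)| = 4, even; anisotropic at {2, 5, 31, 37}.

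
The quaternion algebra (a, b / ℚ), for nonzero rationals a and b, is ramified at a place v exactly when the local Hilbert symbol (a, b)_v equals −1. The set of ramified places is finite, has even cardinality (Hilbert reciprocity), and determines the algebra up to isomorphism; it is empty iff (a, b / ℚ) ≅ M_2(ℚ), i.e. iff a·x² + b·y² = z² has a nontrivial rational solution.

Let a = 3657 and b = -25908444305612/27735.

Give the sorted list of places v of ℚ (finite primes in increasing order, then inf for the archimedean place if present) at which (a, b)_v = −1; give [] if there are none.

[5, 29]

Mod squares: a ≡ 3657, b ≡ -253605. Check v ∈ {∞, 2, 3, 5, 11, 23, 29, 37, 43, 53}.
v=53: a=53^1·(≡16), b=53^1·(≡42) mod 53; (16|53)=+1, (42|53)=+1; (−1)^{1·1·26}·(+1)^1·(+1)^1 = +1.
v=3: a=3^1·(≡1), b=3^-1·(≡2) mod 3; (1|3)=+1, (2|3)=-1; (−1)^{1·-1·1}·(+1)^-1·(-1)^1 = +1.
v=43: a=43^0·(≡2), b=43^-2·(≡24) mod 43; (2|43)=-1, (24|43)=+1; (−1)^{0·-2·21}·(-1)^-2·(+1)^0 = +1.
v=29: a=29^0·(≡3), b=29^1·(≡22) mod 29; (3|29)=-1, (22|29)=+1; (−1)^{0·1·14}·(-1)^1·(+1)^0 = -1.
v=23: a=23^1·(≡21), b=23^4·(≡9) mod 23; (21|23)=-1, (9|23)=+1; (−1)^{1·4·11}·(-1)^4·(+1)^1 = +1.
v=5: a=5^0·(≡2), b=5^-1·(≡4) mod 5; (2|5)=-1, (4|5)=+1; (−1)^{0·-1·2}·(-1)^-1·(+1)^0 = -1.
v=37: a=37^0·(≡31), b=37^2·(≡7) mod 37; (31|37)=-1, (7|37)=+1; (−1)^{0·2·18}·(-1)^2·(+1)^0 = +1.
v=∞: 3657 > 0 and -253605 < 0  ⇒  (a,b)_∞ = +1.
v=2: v_2(a)=0, v_2(b)=2; units ≡ 1, 3 (mod 8); ε·ε+αω+βω = 0·1+0·1+2·0 ≡ 0  ⇒  (a,b)_2 = +1.
v=11: a=11^0·(≡5), b=11^1·(≡4) mod 11; (5|11)=+1, (4|11)=+1; (−1)^{0·1·5}·(+1)^1·(+1)^0 = +1.
|Ram(3657, -253605)| = 2, even; anisotropic at {5, 29}.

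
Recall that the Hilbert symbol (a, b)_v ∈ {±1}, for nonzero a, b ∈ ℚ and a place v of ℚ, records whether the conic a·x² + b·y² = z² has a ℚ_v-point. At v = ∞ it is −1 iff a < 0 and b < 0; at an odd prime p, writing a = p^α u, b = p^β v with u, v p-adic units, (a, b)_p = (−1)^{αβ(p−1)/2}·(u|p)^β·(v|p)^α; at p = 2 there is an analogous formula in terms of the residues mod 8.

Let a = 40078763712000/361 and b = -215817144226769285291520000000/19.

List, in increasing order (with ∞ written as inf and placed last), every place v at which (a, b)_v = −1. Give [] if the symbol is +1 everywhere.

(a, b) ≡ (50830, -570) mod (ℚ^×)²; places V = {2, 3, 5, 11, 13, 17, 19, 23, ∞}.
(a,b)_2: α=9, β=15; u≡7, v≡3 (mod 8); ε(u)ε(v)=1·1, αω(v)=9·1, βω(u)=15·0; sum ≡ 0  ⇒  +1.
(a,b)_19: α=-2, u≡1; β=-1, v≡18 (mod 19); (1|19)=+1, (18|19)=-1; sign (−1)^0·+1^-1·-1^-2 = +1.
(a,b)_3: α=6, u≡1; β=3, v≡2 (mod 3); (1|3)=+1, (2|3)=-1; sign (−1)^0·+1^3·-1^6 = +1.
(a,b)_13: α=3, u≡4; β=6, v≡8 (mod 13); (4|13)=+1, (8|13)=-1; sign (−1)^0·+1^6·-1^3 = -1.
(a,b)_5: α=3, u≡1; β=7, v≡1 (mod 5); (1|5)=+1, (1|5)=+1; sign (−1)^0·+1^7·+1^3 = +1.
(a,b)_17: α=1, u≡9; β=4, v≡13 (mod 17); (9|17)=+1, (13|17)=+1; sign (−1)^0·+1^4·+1^1 = +1.
(a,b)_23: α=1, u≡4; β=2, v≡11 (mod 23); (4|23)=+1, (11|23)=-1; sign (−1)^0·+1^2·-1^1 = -1.
(a,b)_11: α=0, u≡10; β=4, v≡2 (mod 11); (10|11)=-1, (2|11)=-1; sign (−1)^0·-1^4·-1^0 = +1.
(a,b)_∞: sgn(50830)=+, sgn(-570)=−, so +1.
(50830, -570 / ℚ) ramifies at {13, 23}: a division algebra.

[13, 23]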